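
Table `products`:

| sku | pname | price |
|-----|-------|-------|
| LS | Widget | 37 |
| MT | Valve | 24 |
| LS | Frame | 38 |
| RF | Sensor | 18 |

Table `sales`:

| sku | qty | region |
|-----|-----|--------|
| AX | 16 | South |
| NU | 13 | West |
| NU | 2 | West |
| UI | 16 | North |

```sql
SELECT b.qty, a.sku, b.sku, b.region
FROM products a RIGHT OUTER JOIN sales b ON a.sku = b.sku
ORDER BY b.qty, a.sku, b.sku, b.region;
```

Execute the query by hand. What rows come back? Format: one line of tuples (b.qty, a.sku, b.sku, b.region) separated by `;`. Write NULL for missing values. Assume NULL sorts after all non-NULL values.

(2, NULL, NU, West); (13, NULL, NU, West); (16, NULL, AX, South); (16, NULL, UI, North)

RIGHT JOIN keeps every row from `sales`; unmatched rows get NULL for `products`'s columns.
Matching on a.sku = b.sku.
- sku=LS: no matching b row.
- sku=MT: no matching b row.
- sku=LS: no matching b row.
- sku=RF: no matching b row.
- plus 4 unmatched b row(s), each kept with NULL a columns.
After projecting and ordering:
b.qty | a.sku | b.sku | b.region
2 | NULL | NU | West
13 | NULL | NU | West
16 | NULL | AX | South
16 | NULL | UI | North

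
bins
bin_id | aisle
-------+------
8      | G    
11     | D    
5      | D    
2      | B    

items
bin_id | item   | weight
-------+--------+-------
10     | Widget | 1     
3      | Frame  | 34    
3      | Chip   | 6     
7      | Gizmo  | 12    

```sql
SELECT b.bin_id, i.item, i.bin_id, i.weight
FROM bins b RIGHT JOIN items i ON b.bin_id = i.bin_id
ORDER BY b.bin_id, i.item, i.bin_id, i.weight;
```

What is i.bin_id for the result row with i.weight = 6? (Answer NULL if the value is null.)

3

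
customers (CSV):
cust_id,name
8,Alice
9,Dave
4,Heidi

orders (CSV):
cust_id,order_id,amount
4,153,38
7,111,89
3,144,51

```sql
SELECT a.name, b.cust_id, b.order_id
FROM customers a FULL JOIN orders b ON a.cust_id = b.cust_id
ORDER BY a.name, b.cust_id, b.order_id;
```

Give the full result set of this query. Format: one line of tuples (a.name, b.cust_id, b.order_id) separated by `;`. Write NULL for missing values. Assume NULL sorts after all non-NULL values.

FULL OUTER JOIN keeps every row from both sides; unmatched rows get NULL for the other side's columns.
Matching on a.cust_id = b.cust_id.
Matched pairs: 1; unmatched a rows kept: 2; unmatched b rows kept: 2.

(Alice, NULL, NULL); (Dave, NULL, NULL); (Heidi, 4, 153); (NULL, 3, 144); (NULL, 7, 111)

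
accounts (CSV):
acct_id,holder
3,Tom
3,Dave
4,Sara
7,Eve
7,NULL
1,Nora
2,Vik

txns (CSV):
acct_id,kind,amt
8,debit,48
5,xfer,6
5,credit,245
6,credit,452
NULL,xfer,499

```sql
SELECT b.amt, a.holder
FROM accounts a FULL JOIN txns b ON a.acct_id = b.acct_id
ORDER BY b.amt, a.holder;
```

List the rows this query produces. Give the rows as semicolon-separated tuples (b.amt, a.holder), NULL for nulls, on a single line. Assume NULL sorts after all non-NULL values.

(6, NULL); (48, NULL); (245, NULL); (452, NULL); (499, NULL); (NULL, Dave); (NULL, Eve); (NULL, Nora); (NULL, Sara); (NULL, Tom); (NULL, Vik); (NULL, NULL)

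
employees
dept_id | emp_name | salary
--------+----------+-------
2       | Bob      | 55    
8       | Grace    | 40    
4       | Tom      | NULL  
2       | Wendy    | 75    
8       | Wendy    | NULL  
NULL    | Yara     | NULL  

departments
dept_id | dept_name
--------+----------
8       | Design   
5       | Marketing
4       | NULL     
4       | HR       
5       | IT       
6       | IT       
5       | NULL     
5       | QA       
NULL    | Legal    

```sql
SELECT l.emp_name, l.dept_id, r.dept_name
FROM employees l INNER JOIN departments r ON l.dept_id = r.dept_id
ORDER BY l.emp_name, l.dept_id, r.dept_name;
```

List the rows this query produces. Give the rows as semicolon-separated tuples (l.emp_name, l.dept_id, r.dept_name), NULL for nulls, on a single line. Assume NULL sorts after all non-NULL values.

INNER JOIN keeps only pairs where the ON condition holds.
Matching on l.dept_id = r.dept_id. A NULL in a compared column never satisfies the condition.
- l (dept_id=2) has no partner → excluded.
- l (dept_id=8) pairs with 1 row(s) of r.
- l (dept_id=4) pairs with 2 row(s) of r.
- l (dept_id=2) has no partner → excluded.
- l (dept_id=8) pairs with 1 row(s) of r.
- l (dept_id=NULL) has no partner → excluded.
After projecting and ordering:
l.emp_name | l.dept_id | r.dept_name
Grace | 8 | Design
Tom | 4 | HR
Tom | 4 | NULL
Wendy | 8 | Design

(Grace, 8, Design); (Tom, 4, HR); (Tom, 4, NULL); (Wendy, 8, Design)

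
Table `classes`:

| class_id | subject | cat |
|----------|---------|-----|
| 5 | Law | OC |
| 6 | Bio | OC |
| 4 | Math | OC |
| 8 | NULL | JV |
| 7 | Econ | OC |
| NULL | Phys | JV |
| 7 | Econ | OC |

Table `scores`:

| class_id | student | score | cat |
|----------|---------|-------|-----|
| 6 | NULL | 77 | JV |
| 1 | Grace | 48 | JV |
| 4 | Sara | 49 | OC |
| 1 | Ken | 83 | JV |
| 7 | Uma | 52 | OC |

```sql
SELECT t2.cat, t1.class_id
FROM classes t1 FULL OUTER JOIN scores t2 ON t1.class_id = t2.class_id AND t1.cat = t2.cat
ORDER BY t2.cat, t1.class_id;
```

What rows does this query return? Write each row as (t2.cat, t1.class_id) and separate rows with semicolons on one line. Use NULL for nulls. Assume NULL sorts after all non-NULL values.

(JV, NULL); (JV, NULL); (JV, NULL); (OC, 4); (OC, 7); (OC, 7); (NULL, 5); (NULL, 6); (NULL, 8); (NULL, NULL)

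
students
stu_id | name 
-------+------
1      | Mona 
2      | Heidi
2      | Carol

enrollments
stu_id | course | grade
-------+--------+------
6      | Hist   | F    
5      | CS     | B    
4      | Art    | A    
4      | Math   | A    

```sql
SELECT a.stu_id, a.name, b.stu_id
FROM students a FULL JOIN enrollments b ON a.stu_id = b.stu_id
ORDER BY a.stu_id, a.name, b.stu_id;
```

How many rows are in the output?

7

FULL OUTER JOIN keeps every row from both sides; unmatched rows get NULL for the other side's columns.
Matching on a.stu_id = b.stu_id.
- stu_id=1: no b row matches, row kept with b columns NULL.
- stu_id=2: no b row matches, row kept with b columns NULL.
- stu_id=2: no b row matches, row kept with b columns NULL.
- 4 b row(s) had no a match → kept, a columns NULL.
Total: 0 matched + 7 padded = 7 rows.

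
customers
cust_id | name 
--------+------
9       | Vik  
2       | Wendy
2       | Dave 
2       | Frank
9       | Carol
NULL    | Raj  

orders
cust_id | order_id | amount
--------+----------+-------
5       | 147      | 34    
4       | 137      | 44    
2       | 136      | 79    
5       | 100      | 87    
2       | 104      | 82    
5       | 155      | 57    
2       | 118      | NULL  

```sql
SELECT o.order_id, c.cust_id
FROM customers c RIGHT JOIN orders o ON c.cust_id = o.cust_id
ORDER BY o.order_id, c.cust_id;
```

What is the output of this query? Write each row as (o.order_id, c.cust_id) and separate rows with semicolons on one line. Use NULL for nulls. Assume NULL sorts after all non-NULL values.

(100, NULL); (104, 2); (104, 2); (104, 2); (118, 2); (118, 2); (118, 2); (136, 2); (136, 2); (136, 2); (137, NULL); (147, NULL); (155, NULL)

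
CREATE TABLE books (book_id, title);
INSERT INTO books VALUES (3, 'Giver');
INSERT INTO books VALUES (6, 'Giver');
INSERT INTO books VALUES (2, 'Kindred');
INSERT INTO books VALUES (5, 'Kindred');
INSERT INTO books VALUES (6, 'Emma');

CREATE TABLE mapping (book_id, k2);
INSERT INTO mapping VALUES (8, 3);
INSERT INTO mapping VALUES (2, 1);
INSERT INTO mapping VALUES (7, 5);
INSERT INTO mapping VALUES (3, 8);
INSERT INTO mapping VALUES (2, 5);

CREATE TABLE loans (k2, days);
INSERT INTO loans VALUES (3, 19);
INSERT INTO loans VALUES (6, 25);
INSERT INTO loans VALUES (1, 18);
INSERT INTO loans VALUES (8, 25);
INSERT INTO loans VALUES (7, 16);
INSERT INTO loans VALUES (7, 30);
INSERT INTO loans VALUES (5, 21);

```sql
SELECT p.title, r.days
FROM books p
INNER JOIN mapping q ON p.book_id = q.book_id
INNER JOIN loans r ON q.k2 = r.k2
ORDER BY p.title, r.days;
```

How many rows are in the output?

3

Joins associate left-to-right: books INNER JOIN mapping on book_id gives 3 intermediate row(s).
Then INNER JOIN `loans r` on k2: keep only rows whose q.k2 appears in r.
Result: 3 row(s).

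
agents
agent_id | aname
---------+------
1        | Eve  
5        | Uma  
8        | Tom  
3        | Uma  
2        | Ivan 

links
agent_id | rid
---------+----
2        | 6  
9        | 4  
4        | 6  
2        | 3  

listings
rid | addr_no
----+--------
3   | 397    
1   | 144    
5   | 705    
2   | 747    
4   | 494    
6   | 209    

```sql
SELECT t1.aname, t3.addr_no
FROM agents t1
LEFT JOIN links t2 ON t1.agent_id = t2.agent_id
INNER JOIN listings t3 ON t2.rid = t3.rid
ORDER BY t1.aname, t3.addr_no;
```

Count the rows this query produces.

Evaluate left to right. First `agents t1 LEFT JOIN links t2` on agent_id: 6 row(s).
Then INNER JOIN `listings t3` on rid: keep only rows whose t2.rid appears in t3.
Result: 2 row(s).

2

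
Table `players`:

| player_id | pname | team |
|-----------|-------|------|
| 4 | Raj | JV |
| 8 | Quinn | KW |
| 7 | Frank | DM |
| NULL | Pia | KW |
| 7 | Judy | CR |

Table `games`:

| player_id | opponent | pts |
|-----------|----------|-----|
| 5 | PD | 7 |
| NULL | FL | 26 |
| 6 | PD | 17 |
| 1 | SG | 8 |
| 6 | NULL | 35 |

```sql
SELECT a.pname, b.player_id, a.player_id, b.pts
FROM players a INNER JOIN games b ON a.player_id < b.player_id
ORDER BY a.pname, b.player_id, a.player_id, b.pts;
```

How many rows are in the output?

INNER JOIN keeps only pairs where the ON condition holds.
Matching on a.player_id < b.player_id. A NULL in a compared column never satisfies the condition.
- a (player_id=4) pairs with 3 row(s) of b.
- a (player_id=8) has no partner → excluded.
- a (player_id=7) has no partner → excluded.
- a (player_id=NULL) has no partner → excluded.
- a (player_id=7) has no partner → excluded.
Total: 3 rows.

3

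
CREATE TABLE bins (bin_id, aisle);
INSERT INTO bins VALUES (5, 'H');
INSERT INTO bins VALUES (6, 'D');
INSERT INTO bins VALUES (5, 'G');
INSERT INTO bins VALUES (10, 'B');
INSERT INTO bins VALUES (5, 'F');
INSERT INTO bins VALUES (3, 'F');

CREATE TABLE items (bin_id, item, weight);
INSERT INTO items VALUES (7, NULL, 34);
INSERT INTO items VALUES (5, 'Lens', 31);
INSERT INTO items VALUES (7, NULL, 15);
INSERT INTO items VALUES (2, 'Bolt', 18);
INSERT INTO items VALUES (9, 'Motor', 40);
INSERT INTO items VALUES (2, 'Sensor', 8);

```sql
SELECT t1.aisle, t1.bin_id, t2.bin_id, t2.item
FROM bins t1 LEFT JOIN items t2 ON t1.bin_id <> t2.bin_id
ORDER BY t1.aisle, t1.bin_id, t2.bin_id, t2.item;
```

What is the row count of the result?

33

LEFT JOIN keeps every row from `bins`; unmatched rows get NULL for `items`'s columns.
Matching on t1.bin_id <> t2.bin_id.
- t1[0] bin_id=5 → 5 match(es) in t2 → 5 row(s).
- t1[1] bin_id=6 → 6 match(es) in t2 → 6 row(s).
- t1[2] bin_id=5 → 5 match(es) in t2 → 5 row(s).
- t1[3] bin_id=10 → 6 match(es) in t2 → 6 row(s).
- t1[4] bin_id=5 → 5 match(es) in t2 → 5 row(s).
- t1[5] bin_id=3 → 6 match(es) in t2 → 6 row(s).
Total: 33 rows.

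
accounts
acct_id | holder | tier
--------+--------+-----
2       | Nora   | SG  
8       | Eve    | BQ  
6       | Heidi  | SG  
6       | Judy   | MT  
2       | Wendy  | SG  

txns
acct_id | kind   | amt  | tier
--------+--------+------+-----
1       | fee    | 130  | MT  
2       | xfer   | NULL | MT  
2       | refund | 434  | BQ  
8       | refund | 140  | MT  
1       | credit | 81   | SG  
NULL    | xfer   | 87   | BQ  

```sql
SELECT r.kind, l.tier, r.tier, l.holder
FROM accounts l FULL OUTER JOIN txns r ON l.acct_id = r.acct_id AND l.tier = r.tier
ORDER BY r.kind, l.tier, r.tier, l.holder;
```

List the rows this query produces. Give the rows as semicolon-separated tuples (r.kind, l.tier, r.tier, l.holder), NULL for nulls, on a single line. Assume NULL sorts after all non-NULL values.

(credit, NULL, SG, NULL); (fee, NULL, MT, NULL); (refund, NULL, BQ, NULL); (refund, NULL, MT, NULL); (xfer, NULL, BQ, NULL); (xfer, NULL, MT, NULL); (NULL, BQ, NULL, Eve); (NULL, MT, NULL, Judy); (NULL, SG, NULL, Heidi); (NULL, SG, NULL, Nora); (NULL, SG, NULL, Wendy)

FULL OUTER JOIN keeps every row from both sides; unmatched rows get NULL for the other side's columns.
Matching on l.acct_id = r.acct_id AND l.tier = r.tier. A NULL in a compared column never satisfies the condition.
Matched pairs: 0; unmatched l rows kept: 5; unmatched r rows kept: 6.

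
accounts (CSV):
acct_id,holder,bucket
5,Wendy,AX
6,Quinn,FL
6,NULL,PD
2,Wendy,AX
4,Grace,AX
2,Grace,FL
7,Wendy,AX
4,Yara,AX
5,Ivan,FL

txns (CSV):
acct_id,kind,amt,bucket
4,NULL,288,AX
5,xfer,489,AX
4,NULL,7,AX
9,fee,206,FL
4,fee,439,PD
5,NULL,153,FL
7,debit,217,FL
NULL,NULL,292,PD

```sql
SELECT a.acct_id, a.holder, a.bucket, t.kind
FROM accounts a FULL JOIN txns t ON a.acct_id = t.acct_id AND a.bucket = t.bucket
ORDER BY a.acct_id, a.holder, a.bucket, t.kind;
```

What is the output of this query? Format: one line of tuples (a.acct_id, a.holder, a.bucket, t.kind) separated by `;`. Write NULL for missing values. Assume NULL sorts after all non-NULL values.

(2, Grace, FL, NULL); (2, Wendy, AX, NULL); (4, Grace, AX, NULL); (4, Grace, AX, NULL); (4, Yara, AX, NULL); (4, Yara, AX, NULL); (5, Ivan, FL, NULL); (5, Wendy, AX, xfer); (6, Quinn, FL, NULL); (6, NULL, PD, NULL); (7, Wendy, AX, NULL); (NULL, NULL, NULL, debit); (NULL, NULL, NULL, fee); (NULL, NULL, NULL, fee); (NULL, NULL, NULL, NULL)

FULL OUTER JOIN keeps every row from both sides; unmatched rows get NULL for the other side's columns.
Matching on a.acct_id = t.acct_id AND a.bucket = t.bucket. A NULL in a compared column never satisfies the condition.
- a row (acct_id=5, bucket=AX): matches 1 t row(s) → 1 output row(s).
- a row (acct_id=6, bucket=FL): no match → kept, t columns NULL.
- a row (acct_id=6, bucket=PD): no match → kept, t columns NULL.
- a row (acct_id=2, bucket=AX): no match → kept, t columns NULL.
- a row (acct_id=4, bucket=AX): matches 2 t row(s) → 2 output row(s).
- a row (acct_id=2, bucket=FL): no match → kept, t columns NULL.
- a row (acct_id=7, bucket=AX): no match → kept, t columns NULL.
- a row (acct_id=4, bucket=AX): matches 2 t row(s) → 2 output row(s).
- a row (acct_id=5, bucket=FL): matches 1 t row(s) → 1 output row(s).
- plus 4 unmatched t row(s), each kept with NULL a columns.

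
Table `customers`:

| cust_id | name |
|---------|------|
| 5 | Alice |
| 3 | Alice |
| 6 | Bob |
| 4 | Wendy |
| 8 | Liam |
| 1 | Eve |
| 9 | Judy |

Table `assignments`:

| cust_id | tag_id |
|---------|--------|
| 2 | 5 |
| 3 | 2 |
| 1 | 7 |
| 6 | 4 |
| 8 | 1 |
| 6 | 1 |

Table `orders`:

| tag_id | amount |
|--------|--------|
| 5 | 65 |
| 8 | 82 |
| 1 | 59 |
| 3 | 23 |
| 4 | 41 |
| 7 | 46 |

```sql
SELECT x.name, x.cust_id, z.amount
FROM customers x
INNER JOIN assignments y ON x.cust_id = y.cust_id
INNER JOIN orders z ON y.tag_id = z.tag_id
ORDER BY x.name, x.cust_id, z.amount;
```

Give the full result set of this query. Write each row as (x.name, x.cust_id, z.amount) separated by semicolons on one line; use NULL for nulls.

(Bob, 6, 41); (Bob, 6, 59); (Eve, 1, 46); (Liam, 8, 59)

Step 1 — x INNER JOIN y on cust_id → 5 row(s).
Then INNER JOIN `orders z` on tag_id: keep only rows whose y.tag_id appears in z.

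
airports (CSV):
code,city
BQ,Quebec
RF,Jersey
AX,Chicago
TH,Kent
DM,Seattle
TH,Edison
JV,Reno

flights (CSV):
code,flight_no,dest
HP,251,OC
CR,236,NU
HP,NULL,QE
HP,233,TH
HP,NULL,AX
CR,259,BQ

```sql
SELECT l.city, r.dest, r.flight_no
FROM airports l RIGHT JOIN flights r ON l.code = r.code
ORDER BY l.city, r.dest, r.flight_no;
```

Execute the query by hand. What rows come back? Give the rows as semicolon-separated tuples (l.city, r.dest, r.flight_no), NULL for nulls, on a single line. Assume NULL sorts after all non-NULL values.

(NULL, AX, NULL); (NULL, BQ, 259); (NULL, NU, 236); (NULL, OC, 251); (NULL, QE, NULL); (NULL, TH, 233)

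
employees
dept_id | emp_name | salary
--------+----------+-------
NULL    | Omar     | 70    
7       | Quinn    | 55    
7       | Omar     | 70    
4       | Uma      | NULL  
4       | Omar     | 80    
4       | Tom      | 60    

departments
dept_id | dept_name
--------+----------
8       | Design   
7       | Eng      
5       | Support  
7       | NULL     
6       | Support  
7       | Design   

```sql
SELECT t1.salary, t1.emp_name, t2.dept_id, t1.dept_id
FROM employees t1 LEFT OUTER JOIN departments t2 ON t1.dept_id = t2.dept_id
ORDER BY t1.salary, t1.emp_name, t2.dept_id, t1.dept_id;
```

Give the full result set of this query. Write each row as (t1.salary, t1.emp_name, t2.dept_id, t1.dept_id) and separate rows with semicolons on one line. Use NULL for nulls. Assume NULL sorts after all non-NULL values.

LEFT JOIN keeps every row from `employees`; unmatched rows get NULL for `departments`'s columns.
Matching on t1.dept_id = t2.dept_id. A NULL in a compared column never satisfies the condition.
Matched pairs: 6; unmatched t1 rows kept: 4.

(55, Quinn, 7, 7); (55, Quinn, 7, 7); (55, Quinn, 7, 7); (60, Tom, NULL, 4); (70, Omar, 7, 7); (70, Omar, 7, 7); (70, Omar, 7, 7); (70, Omar, NULL, NULL); (80, Omar, NULL, 4); (NULL, Uma, NULL, 4)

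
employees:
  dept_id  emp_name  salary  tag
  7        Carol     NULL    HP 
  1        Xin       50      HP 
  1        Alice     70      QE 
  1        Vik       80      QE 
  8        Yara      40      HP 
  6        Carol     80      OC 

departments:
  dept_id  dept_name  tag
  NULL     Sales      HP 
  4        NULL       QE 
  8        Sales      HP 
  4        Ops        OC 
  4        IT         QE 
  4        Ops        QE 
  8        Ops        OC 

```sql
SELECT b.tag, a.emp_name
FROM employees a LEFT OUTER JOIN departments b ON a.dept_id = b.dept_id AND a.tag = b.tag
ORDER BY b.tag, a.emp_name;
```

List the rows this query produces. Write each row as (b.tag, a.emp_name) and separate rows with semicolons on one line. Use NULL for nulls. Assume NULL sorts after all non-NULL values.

(HP, Yara); (NULL, Alice); (NULL, Carol); (NULL, Carol); (NULL, Vik); (NULL, Xin)

LEFT JOIN keeps every row from `employees`; unmatched rows get NULL for `departments`'s columns.
Matching on a.dept_id = b.dept_id AND a.tag = b.tag. A NULL in a compared column never satisfies the condition.
- a[0] dept_id=7, tag=HP → no match; kept with NULLs on the b side.
- a[1] dept_id=1, tag=HP → no match; kept with NULLs on the b side.
- a[2] dept_id=1, tag=QE → no match; kept with NULLs on the b side.
- a[3] dept_id=1, tag=QE → no match; kept with NULLs on the b side.
- a[4] dept_id=8, tag=HP → 1 match(es) in b → 1 row(s).
- a[5] dept_id=6, tag=OC → no match; kept with NULLs on the b side.
After projecting and ordering:
b.tag | a.emp_name
HP | Yara
NULL | Alice
NULL | Carol
NULL | Carol
NULL | Vik
NULL | Xin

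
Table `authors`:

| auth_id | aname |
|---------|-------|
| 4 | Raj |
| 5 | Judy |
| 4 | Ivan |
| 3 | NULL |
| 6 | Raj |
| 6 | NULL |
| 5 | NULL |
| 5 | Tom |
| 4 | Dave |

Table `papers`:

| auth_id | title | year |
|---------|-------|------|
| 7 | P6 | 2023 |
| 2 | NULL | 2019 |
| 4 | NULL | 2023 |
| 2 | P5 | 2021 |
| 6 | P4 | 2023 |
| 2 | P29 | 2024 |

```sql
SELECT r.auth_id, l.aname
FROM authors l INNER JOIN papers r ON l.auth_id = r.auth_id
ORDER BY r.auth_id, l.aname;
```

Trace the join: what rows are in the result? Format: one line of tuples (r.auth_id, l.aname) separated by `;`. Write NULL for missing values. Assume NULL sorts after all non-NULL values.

(4, Dave); (4, Ivan); (4, Raj); (6, Raj); (6, NULL)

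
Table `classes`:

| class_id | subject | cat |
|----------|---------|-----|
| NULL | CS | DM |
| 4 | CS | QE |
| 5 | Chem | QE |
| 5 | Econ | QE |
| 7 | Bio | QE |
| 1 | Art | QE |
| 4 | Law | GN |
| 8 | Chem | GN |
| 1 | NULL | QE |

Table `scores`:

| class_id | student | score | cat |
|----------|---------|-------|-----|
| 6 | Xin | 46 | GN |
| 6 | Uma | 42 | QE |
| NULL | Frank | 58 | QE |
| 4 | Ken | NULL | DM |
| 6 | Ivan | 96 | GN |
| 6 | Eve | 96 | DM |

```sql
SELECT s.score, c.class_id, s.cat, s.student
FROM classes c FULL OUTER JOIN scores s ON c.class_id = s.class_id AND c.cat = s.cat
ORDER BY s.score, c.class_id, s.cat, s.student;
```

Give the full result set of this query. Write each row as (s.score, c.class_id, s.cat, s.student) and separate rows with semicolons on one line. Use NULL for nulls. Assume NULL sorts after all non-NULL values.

(42, NULL, QE, Uma); (46, NULL, GN, Xin); (58, NULL, QE, Frank); (96, NULL, DM, Eve); (96, NULL, GN, Ivan); (NULL, 1, NULL, NULL); (NULL, 1, NULL, NULL); (NULL, 4, NULL, NULL); (NULL, 4, NULL, NULL); (NULL, 5, NULL, NULL); (NULL, 5, NULL, NULL); (NULL, 7, NULL, NULL); (NULL, 8, NULL, NULL); (NULL, NULL, DM, Ken); (NULL, NULL, NULL, NULL)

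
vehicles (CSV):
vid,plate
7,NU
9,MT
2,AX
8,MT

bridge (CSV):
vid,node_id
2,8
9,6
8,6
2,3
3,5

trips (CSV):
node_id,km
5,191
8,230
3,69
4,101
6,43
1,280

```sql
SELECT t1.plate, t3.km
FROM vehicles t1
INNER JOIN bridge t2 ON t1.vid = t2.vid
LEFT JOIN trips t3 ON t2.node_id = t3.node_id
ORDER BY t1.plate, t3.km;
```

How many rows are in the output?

Step 1 — t1 INNER JOIN t2 on vid → 4 row(s).
Then LEFT JOIN `trips t3` on node_id: each of those 4 rows is kept; rows whose t2.node_id has no match in t3 get NULL for t3's columns.
Result: 4 row(s).

4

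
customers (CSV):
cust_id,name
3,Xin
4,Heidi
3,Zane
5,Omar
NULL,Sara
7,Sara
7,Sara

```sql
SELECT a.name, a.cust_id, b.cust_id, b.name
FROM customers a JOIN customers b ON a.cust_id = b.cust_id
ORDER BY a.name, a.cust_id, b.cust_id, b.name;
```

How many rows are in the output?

INNER JOIN keeps only pairs where the ON condition holds.
Matching on a.cust_id = b.cust_id. A NULL in a compared column never satisfies the condition.
- a (cust_id=3) pairs with 2 row(s) of b.
- a (cust_id=4) pairs with 1 row(s) of b.
- a (cust_id=3) pairs with 2 row(s) of b.
- a (cust_id=5) pairs with 1 row(s) of b.
- a (cust_id=NULL) has no partner → excluded.
- a (cust_id=7) pairs with 2 row(s) of b.
- a (cust_id=7) pairs with 2 row(s) of b.
Total: 10 rows.

10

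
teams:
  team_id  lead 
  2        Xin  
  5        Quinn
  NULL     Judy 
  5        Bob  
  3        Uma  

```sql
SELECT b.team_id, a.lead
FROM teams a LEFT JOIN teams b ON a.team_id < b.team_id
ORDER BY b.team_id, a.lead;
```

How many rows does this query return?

8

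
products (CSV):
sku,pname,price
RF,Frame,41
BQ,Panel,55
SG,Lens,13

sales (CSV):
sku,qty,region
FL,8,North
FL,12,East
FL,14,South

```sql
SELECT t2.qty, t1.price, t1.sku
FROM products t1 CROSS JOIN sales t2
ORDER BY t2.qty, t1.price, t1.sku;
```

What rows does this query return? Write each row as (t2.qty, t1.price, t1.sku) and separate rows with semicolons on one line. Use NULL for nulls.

CROSS JOIN pairs every row of `products` with every row of `sales`: 3 × 3 = 9 rows.
After projecting and ordering:
t2.qty | t1.price | t1.sku
8 | 13 | SG
8 | 41 | RF
8 | 55 | BQ
12 | 13 | SG
12 | 41 | RF
12 | 55 | BQ
14 | 13 | SG
14 | 41 | RF
14 | 55 | BQ

(8, 13, SG); (8, 41, RF); (8, 55, BQ); (12, 13, SG); (12, 41, RF); (12, 55, BQ); (14, 13, SG); (14, 41, RF); (14, 55, BQ)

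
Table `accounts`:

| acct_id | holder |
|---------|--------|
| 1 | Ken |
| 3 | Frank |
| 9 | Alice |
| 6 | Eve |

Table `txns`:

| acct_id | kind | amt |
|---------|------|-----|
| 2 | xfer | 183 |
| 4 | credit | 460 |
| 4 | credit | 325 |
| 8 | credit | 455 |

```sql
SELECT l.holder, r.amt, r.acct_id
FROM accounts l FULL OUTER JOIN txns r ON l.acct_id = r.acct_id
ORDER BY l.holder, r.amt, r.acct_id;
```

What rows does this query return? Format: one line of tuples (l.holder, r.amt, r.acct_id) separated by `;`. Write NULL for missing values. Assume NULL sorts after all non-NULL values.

(Alice, NULL, NULL); (Eve, NULL, NULL); (Frank, NULL, NULL); (Ken, NULL, NULL); (NULL, 183, 2); (NULL, 325, 4); (NULL, 455, 8); (NULL, 460, 4)

FULL OUTER JOIN keeps every row from both sides; unmatched rows get NULL for the other side's columns.
Matching on l.acct_id = r.acct_id.
Matched pairs: 0; unmatched l rows kept: 4; unmatched r rows kept: 4.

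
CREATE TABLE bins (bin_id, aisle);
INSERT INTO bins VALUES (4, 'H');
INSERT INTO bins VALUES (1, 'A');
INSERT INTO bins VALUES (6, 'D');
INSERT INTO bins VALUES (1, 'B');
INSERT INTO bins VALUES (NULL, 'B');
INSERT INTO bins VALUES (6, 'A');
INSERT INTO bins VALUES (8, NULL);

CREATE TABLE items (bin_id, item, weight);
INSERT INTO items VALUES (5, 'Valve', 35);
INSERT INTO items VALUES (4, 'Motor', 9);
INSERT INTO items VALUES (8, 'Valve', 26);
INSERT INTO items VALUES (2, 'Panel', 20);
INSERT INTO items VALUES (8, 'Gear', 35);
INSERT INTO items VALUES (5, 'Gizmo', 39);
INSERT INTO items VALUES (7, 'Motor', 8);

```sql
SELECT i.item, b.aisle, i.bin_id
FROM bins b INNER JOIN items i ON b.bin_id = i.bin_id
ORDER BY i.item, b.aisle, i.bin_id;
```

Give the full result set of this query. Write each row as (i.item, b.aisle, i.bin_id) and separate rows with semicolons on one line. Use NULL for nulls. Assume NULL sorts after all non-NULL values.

(Gear, NULL, 8); (Motor, H, 4); (Valve, NULL, 8)

INNER JOIN keeps only pairs where the ON condition holds.
Matching on b.bin_id = i.bin_id. A NULL in a compared column never satisfies the condition.
Matched pairs: 3.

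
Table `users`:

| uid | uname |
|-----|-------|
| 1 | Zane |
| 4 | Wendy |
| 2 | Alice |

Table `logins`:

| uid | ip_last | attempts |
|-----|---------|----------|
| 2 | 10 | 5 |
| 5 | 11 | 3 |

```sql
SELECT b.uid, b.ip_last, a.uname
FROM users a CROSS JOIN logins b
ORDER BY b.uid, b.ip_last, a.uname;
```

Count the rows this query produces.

6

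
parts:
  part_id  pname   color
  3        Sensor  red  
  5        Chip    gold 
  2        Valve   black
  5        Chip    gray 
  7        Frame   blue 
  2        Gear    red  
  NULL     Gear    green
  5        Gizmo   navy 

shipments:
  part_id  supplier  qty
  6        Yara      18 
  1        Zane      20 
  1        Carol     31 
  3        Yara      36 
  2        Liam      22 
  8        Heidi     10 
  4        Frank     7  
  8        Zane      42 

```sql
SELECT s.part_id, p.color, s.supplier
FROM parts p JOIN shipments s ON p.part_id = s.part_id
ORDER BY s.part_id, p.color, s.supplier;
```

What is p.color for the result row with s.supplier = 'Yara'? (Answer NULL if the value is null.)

red

INNER JOIN keeps only pairs where the ON condition holds.
Matching on p.part_id = s.part_id. A NULL in a compared column never satisfies the condition.
Matched pairs: 3.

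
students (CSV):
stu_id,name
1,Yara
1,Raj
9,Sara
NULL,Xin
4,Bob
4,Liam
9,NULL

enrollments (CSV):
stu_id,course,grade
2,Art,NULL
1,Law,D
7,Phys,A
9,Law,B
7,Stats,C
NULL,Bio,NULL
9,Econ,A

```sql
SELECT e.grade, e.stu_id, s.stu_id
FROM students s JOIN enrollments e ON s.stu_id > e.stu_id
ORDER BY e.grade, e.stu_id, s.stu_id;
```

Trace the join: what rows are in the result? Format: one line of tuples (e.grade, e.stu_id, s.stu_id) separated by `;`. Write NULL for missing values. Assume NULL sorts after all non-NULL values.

INNER JOIN keeps only pairs where the ON condition holds.
Matching on s.stu_id > e.stu_id. A NULL in a compared column never satisfies the condition.
Matched pairs: 12.

(A, 7, 9); (A, 7, 9); (C, 7, 9); (C, 7, 9); (D, 1, 4); (D, 1, 4); (D, 1, 9); (D, 1, 9); (NULL, 2, 4); (NULL, 2, 4); (NULL, 2, 9); (NULL, 2, 9)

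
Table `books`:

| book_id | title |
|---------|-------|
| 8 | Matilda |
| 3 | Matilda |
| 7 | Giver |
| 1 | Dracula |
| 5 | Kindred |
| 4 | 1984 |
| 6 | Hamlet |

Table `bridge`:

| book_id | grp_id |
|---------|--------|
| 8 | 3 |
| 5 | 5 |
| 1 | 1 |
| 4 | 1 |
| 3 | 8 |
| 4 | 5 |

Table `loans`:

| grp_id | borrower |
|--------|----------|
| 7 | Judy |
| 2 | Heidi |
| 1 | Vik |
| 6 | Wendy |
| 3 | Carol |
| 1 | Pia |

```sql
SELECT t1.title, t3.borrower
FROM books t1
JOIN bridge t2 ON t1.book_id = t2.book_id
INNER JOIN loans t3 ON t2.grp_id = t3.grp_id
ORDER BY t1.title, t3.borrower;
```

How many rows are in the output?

Evaluate left to right. First `books t1 INNER JOIN bridge t2` on book_id: 6 row(s).
Then INNER JOIN `loans t3` on grp_id: keep only rows whose t2.grp_id appears in t3.
Result: 5 row(s).

5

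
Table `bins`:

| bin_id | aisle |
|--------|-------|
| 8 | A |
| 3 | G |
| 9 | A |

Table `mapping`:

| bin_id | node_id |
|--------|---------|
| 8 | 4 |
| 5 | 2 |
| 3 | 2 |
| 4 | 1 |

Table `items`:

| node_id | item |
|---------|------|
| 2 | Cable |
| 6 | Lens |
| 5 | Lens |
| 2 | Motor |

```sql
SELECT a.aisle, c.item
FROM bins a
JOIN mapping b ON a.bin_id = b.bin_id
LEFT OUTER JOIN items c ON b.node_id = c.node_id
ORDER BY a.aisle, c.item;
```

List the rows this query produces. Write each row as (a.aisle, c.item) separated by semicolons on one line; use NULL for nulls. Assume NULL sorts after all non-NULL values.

(A, NULL); (G, Cable); (G, Motor)

Step 1 — a INNER JOIN b on bin_id → 2 row(s).
Then LEFT JOIN `items c` on node_id: each of those 2 rows is kept; rows whose b.node_id has no match in c get NULL for c's columns.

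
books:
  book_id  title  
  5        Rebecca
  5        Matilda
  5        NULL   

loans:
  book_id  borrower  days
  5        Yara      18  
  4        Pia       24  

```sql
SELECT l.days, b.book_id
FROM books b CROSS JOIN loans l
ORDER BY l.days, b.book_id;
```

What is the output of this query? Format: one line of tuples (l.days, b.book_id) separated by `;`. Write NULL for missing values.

CROSS JOIN pairs every row of `books` with every row of `loans`: 3 × 2 = 6 rows.
After projecting and ordering:
l.days | b.book_id
18 | 5
18 | 5
18 | 5
24 | 5
24 | 5
24 | 5

(18, 5); (18, 5); (18, 5); (24, 5); (24, 5); (24, 5)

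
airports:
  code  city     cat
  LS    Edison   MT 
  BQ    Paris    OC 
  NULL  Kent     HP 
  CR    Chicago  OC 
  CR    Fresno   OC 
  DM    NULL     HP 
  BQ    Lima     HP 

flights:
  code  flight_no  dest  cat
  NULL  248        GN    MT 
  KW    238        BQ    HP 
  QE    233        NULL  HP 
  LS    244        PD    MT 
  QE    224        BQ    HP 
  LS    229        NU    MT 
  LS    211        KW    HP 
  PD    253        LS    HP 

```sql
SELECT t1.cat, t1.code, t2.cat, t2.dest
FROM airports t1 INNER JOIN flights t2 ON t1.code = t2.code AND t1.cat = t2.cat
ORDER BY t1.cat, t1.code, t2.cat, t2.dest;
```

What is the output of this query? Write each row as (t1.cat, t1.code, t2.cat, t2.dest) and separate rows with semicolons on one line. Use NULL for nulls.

(MT, LS, MT, NU); (MT, LS, MT, PD)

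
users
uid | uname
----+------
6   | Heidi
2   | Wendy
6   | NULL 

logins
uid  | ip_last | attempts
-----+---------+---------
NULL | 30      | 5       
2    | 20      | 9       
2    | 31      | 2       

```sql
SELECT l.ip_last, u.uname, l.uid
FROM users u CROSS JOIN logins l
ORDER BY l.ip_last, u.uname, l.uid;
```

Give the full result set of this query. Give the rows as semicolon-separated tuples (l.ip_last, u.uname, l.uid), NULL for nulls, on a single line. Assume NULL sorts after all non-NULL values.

(20, Heidi, 2); (20, Wendy, 2); (20, NULL, 2); (30, Heidi, NULL); (30, Wendy, NULL); (30, NULL, NULL); (31, Heidi, 2); (31, Wendy, 2); (31, NULL, 2)

CROSS JOIN pairs every row of `users` with every row of `logins`: 3 × 3 = 9 rows.
After projecting and ordering:
l.ip_last | u.uname | l.uid
20 | Heidi | 2
20 | Wendy | 2
20 | NULL | 2
30 | Heidi | NULL
30 | Wendy | NULL
30 | NULL | NULL
31 | Heidi | 2
31 | Wendy | 2
31 | NULL | 2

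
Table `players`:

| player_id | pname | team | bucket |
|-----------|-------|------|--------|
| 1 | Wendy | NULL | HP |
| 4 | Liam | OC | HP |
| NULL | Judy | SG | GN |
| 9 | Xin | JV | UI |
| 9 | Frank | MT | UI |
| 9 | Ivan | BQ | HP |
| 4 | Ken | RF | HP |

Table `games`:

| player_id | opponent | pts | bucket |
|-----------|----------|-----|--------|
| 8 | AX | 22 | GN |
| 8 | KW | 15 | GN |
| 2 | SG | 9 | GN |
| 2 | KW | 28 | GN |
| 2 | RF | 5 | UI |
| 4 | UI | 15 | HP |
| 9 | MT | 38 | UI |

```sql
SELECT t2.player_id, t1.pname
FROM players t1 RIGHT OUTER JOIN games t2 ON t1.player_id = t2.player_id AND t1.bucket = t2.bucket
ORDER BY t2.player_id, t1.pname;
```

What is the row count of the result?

RIGHT JOIN keeps every row from `games`; unmatched rows get NULL for `players`'s columns.
Matching on t1.player_id = t2.player_id AND t1.bucket = t2.bucket. A NULL in a compared column never satisfies the condition.
- player_id=1, bucket=HP: no matching t2 row.
- player_id=4, bucket=HP: 1 matching t2 row(s), so 1 row(s) emitted.
- player_id=NULL, bucket=GN: no matching t2 row.
- player_id=9, bucket=UI: 1 matching t2 row(s), so 1 row(s) emitted.
- player_id=9, bucket=UI: 1 matching t2 row(s), so 1 row(s) emitted.
- player_id=9, bucket=HP: no matching t2 row.
- player_id=4, bucket=HP: 1 matching t2 row(s), so 1 row(s) emitted.
- 5 row(s) from t2 found no t1 partner → padded with NULL.
Total: 4 matched + 5 padded = 9 rows.

9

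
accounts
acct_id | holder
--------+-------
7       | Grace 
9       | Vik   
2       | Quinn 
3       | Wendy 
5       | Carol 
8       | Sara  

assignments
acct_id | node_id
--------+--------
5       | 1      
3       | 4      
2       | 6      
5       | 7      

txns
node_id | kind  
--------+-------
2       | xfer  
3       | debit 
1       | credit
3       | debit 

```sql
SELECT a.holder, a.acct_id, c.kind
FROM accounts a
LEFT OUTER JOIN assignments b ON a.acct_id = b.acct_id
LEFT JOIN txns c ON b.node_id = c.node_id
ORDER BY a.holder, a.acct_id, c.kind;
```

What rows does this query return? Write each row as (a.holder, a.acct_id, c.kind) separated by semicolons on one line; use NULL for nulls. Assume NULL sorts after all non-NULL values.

Joins associate left-to-right: accounts LEFT JOIN assignments on acct_id gives 7 intermediate row(s).
Then LEFT JOIN `txns c` on node_id: each of those 7 rows is kept; rows whose b.node_id has no match in c get NULL for c's columns.

(Carol, 5, credit); (Carol, 5, NULL); (Grace, 7, NULL); (Quinn, 2, NULL); (Sara, 8, NULL); (Vik, 9, NULL); (Wendy, 3, NULL)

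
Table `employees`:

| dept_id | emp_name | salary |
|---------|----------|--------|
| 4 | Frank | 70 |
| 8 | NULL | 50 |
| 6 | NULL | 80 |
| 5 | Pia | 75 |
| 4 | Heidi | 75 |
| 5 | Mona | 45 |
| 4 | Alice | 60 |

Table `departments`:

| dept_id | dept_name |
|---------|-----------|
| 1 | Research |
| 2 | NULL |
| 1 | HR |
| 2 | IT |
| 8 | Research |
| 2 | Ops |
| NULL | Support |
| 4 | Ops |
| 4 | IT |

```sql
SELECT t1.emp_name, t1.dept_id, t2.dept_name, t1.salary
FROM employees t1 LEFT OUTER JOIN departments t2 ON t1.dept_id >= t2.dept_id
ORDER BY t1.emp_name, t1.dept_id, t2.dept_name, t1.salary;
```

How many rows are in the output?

LEFT JOIN keeps every row from `employees`; unmatched rows get NULL for `departments`'s columns.
Matching on t1.dept_id >= t2.dept_id. A NULL in a compared column never satisfies the condition.
- t1 (dept_id=4) pairs with 7 row(s) of t2.
- t1 (dept_id=8) pairs with 8 row(s) of t2.
- t1 (dept_id=6) pairs with 7 row(s) of t2.
- t1 (dept_id=5) pairs with 7 row(s) of t2.
- t1 (dept_id=4) pairs with 7 row(s) of t2.
- t1 (dept_id=5) pairs with 7 row(s) of t2.
- t1 (dept_id=4) pairs with 7 row(s) of t2.
Total: 50 rows.

50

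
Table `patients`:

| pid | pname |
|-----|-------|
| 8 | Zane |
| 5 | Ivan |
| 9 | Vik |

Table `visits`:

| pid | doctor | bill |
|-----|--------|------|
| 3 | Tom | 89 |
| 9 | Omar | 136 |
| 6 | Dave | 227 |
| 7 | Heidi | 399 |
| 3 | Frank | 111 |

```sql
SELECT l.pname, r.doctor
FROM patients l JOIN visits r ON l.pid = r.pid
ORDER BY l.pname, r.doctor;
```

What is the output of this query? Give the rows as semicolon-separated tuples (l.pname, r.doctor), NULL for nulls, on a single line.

(Vik, Omar)

INNER JOIN keeps only pairs where the ON condition holds.
Matching on l.pid = r.pid.
- l row (pid=8): no match → dropped.
- l row (pid=5): no match → dropped.
- l row (pid=9): matches 1 r row(s) → 1 output row(s).
After projecting and ordering:
l.pname | r.doctor
Vik | Omar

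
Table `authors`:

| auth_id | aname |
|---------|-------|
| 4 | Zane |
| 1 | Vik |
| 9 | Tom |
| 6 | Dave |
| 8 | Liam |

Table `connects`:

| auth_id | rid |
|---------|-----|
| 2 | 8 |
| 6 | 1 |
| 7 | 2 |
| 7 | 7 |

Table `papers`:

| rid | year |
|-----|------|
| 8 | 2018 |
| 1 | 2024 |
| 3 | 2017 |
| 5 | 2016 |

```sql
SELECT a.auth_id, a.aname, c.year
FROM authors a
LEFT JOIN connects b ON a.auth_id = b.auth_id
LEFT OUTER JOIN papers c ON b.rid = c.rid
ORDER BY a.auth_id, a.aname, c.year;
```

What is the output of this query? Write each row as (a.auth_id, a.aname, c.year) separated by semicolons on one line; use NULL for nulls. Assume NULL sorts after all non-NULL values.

Joins associate left-to-right: authors LEFT JOIN connects on auth_id gives 5 intermediate row(s).
Then LEFT JOIN `papers c` on rid: each of those 5 rows is kept; rows whose b.rid has no match in c get NULL for c's columns.

(1, Vik, NULL); (4, Zane, NULL); (6, Dave, 2024); (8, Liam, NULL); (9, Tom, NULL)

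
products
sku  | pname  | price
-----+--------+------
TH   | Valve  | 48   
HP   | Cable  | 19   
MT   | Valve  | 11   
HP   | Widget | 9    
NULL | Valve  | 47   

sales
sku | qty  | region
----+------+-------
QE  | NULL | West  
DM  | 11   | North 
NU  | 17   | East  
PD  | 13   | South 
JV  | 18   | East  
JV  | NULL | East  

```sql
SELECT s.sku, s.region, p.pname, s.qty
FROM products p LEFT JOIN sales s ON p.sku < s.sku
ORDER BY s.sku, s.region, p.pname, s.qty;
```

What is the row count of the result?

15

LEFT JOIN keeps every row from `products`; unmatched rows get NULL for `sales`'s columns.
Matching on p.sku < s.sku. A NULL in a compared column never satisfies the condition.
- sku=TH: no s row matches, row kept with s columns NULL.
- sku=HP: 5 matching s row(s), so 5 row(s) emitted.
- sku=MT: 3 matching s row(s), so 3 row(s) emitted.
- sku=HP: 5 matching s row(s), so 5 row(s) emitted.
- sku=NULL: no s row matches, row kept with s columns NULL.
Total: 13 matched + 2 padded = 15 rows.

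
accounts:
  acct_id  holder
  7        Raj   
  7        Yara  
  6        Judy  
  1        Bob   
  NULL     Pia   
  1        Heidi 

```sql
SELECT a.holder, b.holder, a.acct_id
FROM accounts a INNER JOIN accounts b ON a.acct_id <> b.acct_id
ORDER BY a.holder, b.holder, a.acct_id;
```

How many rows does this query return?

INNER JOIN keeps only pairs where the ON condition holds.
Matching on a.acct_id <> b.acct_id. A NULL in a compared column never satisfies the condition.
Matched pairs: 16.
Total: 16 rows.

16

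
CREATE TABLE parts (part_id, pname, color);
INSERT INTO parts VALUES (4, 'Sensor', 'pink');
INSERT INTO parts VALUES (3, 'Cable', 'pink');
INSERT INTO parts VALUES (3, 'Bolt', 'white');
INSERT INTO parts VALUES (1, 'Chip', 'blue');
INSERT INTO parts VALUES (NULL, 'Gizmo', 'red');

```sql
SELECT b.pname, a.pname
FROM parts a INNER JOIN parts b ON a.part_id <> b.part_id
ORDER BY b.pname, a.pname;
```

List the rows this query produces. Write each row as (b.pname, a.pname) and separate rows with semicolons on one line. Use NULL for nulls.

(Bolt, Chip); (Bolt, Sensor); (Cable, Chip); (Cable, Sensor); (Chip, Bolt); (Chip, Cable); (Chip, Sensor); (Sensor, Bolt); (Sensor, Cable); (Sensor, Chip)

INNER JOIN keeps only pairs where the ON condition holds.
Matching on a.part_id <> b.part_id. A NULL in a compared column never satisfies the condition.
- part_id=4: 3 matching b row(s), so 3 row(s) emitted.
- part_id=3: 2 matching b row(s), so 2 row(s) emitted.
- part_id=3: 2 matching b row(s), so 2 row(s) emitted.
- part_id=1: 3 matching b row(s), so 3 row(s) emitted.
- part_id=NULL: no matching b row, dropped.
After projecting and ordering:
b.pname | a.pname
Bolt | Chip
Bolt | Sensor
Cable | Chip
Cable | Sensor
Chip | Bolt
Chip | Cable
Chip | Sensor
Sensor | Bolt
Sensor | Cable
Sensor | Chip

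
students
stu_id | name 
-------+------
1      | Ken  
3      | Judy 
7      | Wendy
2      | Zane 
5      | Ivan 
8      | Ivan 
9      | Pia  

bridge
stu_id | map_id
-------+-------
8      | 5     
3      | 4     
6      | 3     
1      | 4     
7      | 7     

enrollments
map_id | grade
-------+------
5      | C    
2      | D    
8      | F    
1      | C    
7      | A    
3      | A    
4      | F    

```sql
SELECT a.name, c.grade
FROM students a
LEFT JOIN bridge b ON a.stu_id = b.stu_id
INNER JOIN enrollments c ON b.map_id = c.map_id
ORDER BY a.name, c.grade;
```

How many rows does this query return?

4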